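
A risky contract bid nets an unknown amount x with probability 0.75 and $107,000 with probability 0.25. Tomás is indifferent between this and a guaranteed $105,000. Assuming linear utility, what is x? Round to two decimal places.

0.75·x + 0.25·107000 = 105000
0.75·x = 105000 − 26750 = 78250
x = 78250 / 0.75 = 104333.3333

x = $104,333.33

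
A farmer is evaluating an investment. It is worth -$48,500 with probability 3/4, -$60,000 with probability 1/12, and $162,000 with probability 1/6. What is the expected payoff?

-$14,375

EV = 3/4 × (-48500) + 1/12 × (-60000) + 1/6 × 162000 = -36375 − 5000 + 27000 = -14375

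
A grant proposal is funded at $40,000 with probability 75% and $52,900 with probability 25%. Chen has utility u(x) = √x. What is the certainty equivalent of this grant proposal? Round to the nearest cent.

$43,056.25

E[u] = 0.75·√40000 + 0.25·√52900 = 0.75·200 + 0.25·230 = 207.5
CE = (207.5)² = 43056.25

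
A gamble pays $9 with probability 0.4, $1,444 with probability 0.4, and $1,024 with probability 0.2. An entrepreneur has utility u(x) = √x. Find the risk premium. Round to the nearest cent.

$266.16

E[u] = 0.4·√9 + 0.4·√1444 + 0.2·√1024 = 0.4·3 + 0.4·38 + 0.2·32 = 22.8
CE = (22.8)² = 519.84
Risk premium = EV − CE = 786 − 519.84 = 266.16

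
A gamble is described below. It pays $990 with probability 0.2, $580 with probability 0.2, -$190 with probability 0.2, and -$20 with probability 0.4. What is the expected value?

$268

EV = 0.2 × 990 + 0.2 × 580 + 0.2 × (-190) + 0.4 × (-20) = 198 + 116 − 38 − 8 = 268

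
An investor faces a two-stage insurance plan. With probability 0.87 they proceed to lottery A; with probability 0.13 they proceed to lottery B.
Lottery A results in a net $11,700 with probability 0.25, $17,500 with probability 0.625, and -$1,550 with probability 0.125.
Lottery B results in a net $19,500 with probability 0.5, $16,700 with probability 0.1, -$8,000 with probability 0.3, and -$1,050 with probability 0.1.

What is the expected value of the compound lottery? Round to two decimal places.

$13,050.76

EV(A) = 0.25 × 11700 + 0.625 × 17500 + 0.125 × (-1550) = 2925 + 10937.5 − 193.75 = 13668.75
EV(B) = 0.5 × 19500 + 0.1 × 16700 + 0.3 × (-8000) + 0.1 × (-1050) = 9750 + 1670 − 2400 − 105 = 8915
Overall = 0.87 × 13668.75 + 0.13 × 8915 = 11891.8125 + 1158.95 = 13050.7625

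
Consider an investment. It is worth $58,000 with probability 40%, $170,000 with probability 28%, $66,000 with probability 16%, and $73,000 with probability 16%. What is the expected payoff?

$93,040

EV = 0.4 × 58000 + 0.28 × 170000 + 0.16 × 66000 + 0.16 × 73000 = 23200 + 47600 + 10560 + 11680 = 93040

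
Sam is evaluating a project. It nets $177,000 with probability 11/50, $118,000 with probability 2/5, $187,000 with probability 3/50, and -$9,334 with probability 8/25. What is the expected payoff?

EV = 11/50 × 177000 + 2/5 × 118000 + 3/50 × 187000 + 8/25 × (-9334) = 38940 + 47200 + 11220 − 2986.88 = 94373.12

$94,373.12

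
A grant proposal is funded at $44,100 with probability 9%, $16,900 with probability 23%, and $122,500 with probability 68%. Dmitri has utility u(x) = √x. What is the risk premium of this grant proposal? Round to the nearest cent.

E[u] = 0.09·√44100 + 0.23·√16900 + 0.68·√122500 = 0.09·210 + 0.23·130 + 0.68·350 = 286.8
CE = (286.8)² = 82254.24
Risk premium = EV − CE = 91156 − 82254.24 = 8901.76

$8,901.76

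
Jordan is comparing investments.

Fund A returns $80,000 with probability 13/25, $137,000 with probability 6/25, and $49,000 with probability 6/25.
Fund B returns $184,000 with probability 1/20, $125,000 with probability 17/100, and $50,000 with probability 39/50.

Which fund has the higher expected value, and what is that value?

Fund A = 13/25 × 80000 + 6/25 × 137000 + 6/25 × 49000 = 41600 + 32880 + 11760 = 86240
Fund B = 1/20 × 184000 + 17/100 × 125000 + 39/50 × 50000 = 9200 + 21250 + 39000 = 69450

Fund A ($86,240)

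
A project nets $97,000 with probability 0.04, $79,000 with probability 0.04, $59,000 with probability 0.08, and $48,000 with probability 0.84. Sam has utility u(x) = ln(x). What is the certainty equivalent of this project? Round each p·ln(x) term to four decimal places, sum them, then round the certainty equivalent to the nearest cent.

$51,200.27

E[u] = 0.04·ln(97000) + 0.04·ln(79000) + 0.08·ln(59000) + 0.84·ln(48000) = 0.4593 + 0.4511 + 0.8788 + 9.0543 = 10.8435
CE = e^10.8435 ≈ 51200.27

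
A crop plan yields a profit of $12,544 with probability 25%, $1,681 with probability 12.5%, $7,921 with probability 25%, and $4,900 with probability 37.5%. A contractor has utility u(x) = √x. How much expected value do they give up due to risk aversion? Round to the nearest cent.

$501.23

E[u] = 0.25·√12544 + 0.125·√1681 + 0.25·√7921 + 0.375·√4900 = 0.25·112 + 0.125·41 + 0.25·89 + 0.375·70 = 81.625
CE = (81.625)² = 6662.640625
Risk premium = EV − CE = 7163.875 − 6662.640625 = 501.234375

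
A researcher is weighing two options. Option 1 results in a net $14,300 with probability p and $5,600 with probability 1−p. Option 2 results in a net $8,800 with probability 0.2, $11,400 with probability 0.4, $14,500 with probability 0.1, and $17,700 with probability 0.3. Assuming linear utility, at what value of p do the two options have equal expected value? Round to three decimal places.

p = 0.860

EV(Option 2) = 0.2 × 8800 + 0.4 × 11400 + 0.1 × 14500 + 0.3 × 17700 = 1760 + 4560 + 1450 + 5310 = 13080
p·14300 + (1−p)·5600 = 13080
8700p + 5600 = 13080
p = (13080 − 5600) / 8700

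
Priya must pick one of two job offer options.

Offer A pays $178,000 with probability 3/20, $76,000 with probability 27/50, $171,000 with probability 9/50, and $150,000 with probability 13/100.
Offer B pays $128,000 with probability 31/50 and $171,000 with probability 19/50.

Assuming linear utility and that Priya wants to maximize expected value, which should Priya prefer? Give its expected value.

Offer A = 3/20 × 178000 + 27/50 × 76000 + 9/50 × 171000 + 13/100 × 150000 = 26700 + 41040 + 30780 + 19500 = 118020
Offer B = 31/50 × 128000 + 19/50 × 171000 = 79360 + 64980 = 144340

Offer B ($144,340)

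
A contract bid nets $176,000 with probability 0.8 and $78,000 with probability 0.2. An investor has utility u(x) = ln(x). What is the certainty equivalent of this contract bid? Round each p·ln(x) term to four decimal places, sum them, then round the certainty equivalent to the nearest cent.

$149,567.04

E[u] = 0.8·ln(176000) + 0.2·ln(78000) = 9.6626 + 2.2529 = 11.9155
CE = e^11.9155 ≈ 149567.04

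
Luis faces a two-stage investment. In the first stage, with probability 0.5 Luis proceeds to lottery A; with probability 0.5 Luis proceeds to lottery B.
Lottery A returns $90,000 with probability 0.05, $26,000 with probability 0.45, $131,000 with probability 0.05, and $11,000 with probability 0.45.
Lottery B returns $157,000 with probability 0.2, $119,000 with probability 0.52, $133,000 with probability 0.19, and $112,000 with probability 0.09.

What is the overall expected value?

$78,165

EV(A) = 0.05 × 90000 + 0.45 × 26000 + 0.05 × 131000 + 0.45 × 11000 = 4500 + 11700 + 6550 + 4950 = 27700
EV(B) = 0.2 × 157000 + 0.52 × 119000 + 0.19 × 133000 + 0.09 × 112000 = 31400 + 61880 + 25270 + 10080 = 128630
Overall = 0.5 × 27700 + 0.5 × 128630 = 13850 + 64315 = 78165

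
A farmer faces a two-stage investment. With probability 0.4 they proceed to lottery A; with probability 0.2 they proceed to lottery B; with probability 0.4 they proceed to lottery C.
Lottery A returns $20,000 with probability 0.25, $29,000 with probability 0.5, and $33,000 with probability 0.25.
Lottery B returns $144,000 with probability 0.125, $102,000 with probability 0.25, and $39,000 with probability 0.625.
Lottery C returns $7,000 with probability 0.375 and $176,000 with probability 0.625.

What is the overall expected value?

EV(A) = 0.25 × 20000 + 0.5 × 29000 + 0.25 × 33000 = 5000 + 14500 + 8250 = 27750
EV(B) = 0.125 × 144000 + 0.25 × 102000 + 0.625 × 39000 = 18000 + 25500 + 24375 = 67875
EV(C) = 0.375 × 7000 + 0.625 × 176000 = 2625 + 110000 = 112625
Overall = 0.4 × 27750 + 0.2 × 67875 + 0.4 × 112625 = 11100 + 13575 + 45050 = 69725

$69,725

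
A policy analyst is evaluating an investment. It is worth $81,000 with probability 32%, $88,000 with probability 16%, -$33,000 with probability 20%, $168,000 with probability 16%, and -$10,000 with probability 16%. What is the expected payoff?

EV = 0.32 × 81000 + 0.16 × 88000 + 0.2 × (-33000) + 0.16 × 168000 + 0.16 × (-10000) = 25920 + 14080 − 6600 + 26880 − 1600 = 58680

$58,680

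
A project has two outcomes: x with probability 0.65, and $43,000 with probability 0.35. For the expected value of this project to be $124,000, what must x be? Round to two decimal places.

x = $167,615.38

0.65·x + 0.35·43000 = 124000
0.65·x = 124000 − 15050 = 108950
x = 108950 / 0.65 = 167615.3846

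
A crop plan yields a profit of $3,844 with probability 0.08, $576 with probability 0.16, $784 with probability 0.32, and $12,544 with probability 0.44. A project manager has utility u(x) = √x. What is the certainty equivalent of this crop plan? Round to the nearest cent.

E[u] = 0.08·√3844 + 0.16·√576 + 0.32·√784 + 0.44·√12544 = 0.08·62 + 0.16·24 + 0.32·28 + 0.44·112 = 67.04
CE = (67.04)² = 4494.3616

$4,494.36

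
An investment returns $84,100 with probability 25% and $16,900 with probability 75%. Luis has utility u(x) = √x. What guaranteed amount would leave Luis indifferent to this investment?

E[u] = 0.25·√84100 + 0.75·√16900 = 0.25·290 + 0.75·130 = 170
CE = (170)² = 28900

$28,900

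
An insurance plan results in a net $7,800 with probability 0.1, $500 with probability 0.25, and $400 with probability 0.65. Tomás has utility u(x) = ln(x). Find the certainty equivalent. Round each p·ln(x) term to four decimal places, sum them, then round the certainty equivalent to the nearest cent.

E[u] = 0.1·ln(7800) + 0.25·ln(500) + 0.65·ln(400) = 0.8962 + 1.5537 + 3.8945 = 6.3444
CE = e^6.3444 ≈ 569.30

$569.30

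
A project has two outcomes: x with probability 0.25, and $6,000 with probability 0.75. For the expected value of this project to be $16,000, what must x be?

x = $46,000

0.25·x + 0.75·6000 = 16000
0.25·x = 16000 − 4500 = 11500
x = 11500 / 0.25 = 46000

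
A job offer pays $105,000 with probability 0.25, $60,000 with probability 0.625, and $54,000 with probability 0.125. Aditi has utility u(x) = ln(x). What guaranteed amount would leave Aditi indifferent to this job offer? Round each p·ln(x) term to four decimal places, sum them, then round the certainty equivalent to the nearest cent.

E[u] = 0.25·ln(105000) + 0.625·ln(60000) + 0.125·ln(54000) = 2.8904 + 6.8763 + 1.3621 = 11.1288
CE = e^11.1288 ≈ 68104.60

$68,104.60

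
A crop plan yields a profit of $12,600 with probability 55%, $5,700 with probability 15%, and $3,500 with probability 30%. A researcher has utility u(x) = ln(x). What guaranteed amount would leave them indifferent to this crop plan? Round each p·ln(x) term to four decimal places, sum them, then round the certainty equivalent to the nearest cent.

E[u] = 0.55·ln(12600) + 0.15·ln(5700) + 0.3·ln(3500) = 5.1928 + 1.2972 + 2.4482 = 8.9382
CE = e^8.9382 ≈ 7617.47

$7,617.47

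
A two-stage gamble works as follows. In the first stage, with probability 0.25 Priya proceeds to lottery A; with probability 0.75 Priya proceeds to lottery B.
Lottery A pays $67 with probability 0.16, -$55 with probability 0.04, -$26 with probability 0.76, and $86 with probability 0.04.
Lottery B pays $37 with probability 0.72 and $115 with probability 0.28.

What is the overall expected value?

EV(A) = 0.16 × 67 + 0.04 × (-55) + 0.76 × (-26) + 0.04 × 86 = 10.72 − 2.2 − 19.76 + 3.44 = -7.8
EV(B) = 0.72 × 37 + 0.28 × 115 = 26.64 + 32.2 = 58.84
Overall = 0.25 × (-7.8) + 0.75 × 58.84 = -1.95 + 44.13 = 42.18

$42.18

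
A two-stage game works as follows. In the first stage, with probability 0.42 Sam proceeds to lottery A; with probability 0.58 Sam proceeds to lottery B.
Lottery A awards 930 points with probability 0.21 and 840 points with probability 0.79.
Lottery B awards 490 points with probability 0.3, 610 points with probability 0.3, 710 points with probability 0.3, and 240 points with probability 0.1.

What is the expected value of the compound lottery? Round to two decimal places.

EV(A) = 0.21 × 930 + 0.79 × 840 = 195.3 + 663.6 = 858.9
EV(B) = 0.3 × 490 + 0.3 × 610 + 0.3 × 710 + 0.1 × 240 = 147 + 183 + 213 + 24 = 567
Overall = 0.42 × 858.9 + 0.58 × 567 = 360.738 + 328.86 = 689.598

689.60 points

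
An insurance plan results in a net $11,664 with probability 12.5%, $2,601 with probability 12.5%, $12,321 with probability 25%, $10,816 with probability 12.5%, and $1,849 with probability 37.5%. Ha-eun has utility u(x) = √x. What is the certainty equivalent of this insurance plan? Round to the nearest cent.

$5,890.56

E[u] = 0.125·√11664 + 0.125·√2601 + 0.25·√12321 + 0.125·√10816 + 0.375·√1849 = 0.125·108 + 0.125·51 + 0.25·111 + 0.125·104 + 0.375·43 = 76.75
CE = (76.75)² = 5890.5625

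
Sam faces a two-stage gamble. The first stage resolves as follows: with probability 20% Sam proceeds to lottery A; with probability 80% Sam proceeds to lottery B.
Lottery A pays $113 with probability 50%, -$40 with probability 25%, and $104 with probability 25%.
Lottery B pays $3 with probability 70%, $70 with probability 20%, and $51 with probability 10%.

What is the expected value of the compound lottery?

$31.46

EV(A) = 0.5 × 113 + 0.25 × (-40) + 0.25 × 104 = 56.5 − 10 + 26 = 72.5
EV(B) = 0.7 × 3 + 0.2 × 70 + 0.1 × 51 = 2.1 + 14 + 5.1 = 21.2
Overall = 0.2 × 72.5 + 0.8 × 21.2 = 14.5 + 16.96 = 31.46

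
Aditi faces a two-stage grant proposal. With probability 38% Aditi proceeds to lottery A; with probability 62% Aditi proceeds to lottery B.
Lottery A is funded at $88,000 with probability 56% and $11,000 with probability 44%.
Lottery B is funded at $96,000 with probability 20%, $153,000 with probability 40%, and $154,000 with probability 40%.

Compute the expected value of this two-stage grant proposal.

$108,605.60

EV(A) = 0.56 × 88000 + 0.44 × 11000 = 49280 + 4840 = 54120
EV(B) = 0.2 × 96000 + 0.4 × 153000 + 0.4 × 154000 = 19200 + 61200 + 61600 = 142000
Overall = 0.38 × 54120 + 0.62 × 142000 = 20565.6 + 88040 = 108605.6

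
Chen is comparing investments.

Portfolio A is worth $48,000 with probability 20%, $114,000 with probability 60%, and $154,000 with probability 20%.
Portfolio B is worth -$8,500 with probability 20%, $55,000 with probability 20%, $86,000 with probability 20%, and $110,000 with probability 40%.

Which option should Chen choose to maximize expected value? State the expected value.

Portfolio A = 0.2 × 48000 + 0.6 × 114000 + 0.2 × 154000 = 9600 + 68400 + 30800 = 108800
Portfolio B = 0.2 × (-8500) + 0.2 × 55000 + 0.2 × 86000 + 0.4 × 110000 = -1700 + 11000 + 17200 + 44000 = 70500

Portfolio A ($108,800)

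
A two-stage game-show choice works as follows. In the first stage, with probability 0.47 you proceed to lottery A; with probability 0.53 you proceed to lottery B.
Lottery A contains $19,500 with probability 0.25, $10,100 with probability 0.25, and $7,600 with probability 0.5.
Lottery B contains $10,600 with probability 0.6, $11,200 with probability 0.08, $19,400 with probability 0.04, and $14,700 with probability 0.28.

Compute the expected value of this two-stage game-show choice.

$11,702.44

EV(A) = 0.25 × 19500 + 0.25 × 10100 + 0.5 × 7600 = 4875 + 2525 + 3800 = 11200
EV(B) = 0.6 × 10600 + 0.08 × 11200 + 0.04 × 19400 + 0.28 × 14700 = 6360 + 896 + 776 + 4116 = 12148
Overall = 0.47 × 11200 + 0.53 × 12148 = 5264 + 6438.44 = 11702.44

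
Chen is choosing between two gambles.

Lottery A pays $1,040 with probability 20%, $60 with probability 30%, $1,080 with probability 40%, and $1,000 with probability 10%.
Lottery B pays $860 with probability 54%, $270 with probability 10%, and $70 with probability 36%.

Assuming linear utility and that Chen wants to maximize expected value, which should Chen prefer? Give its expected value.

Lottery A ($758)

Lottery A = 0.2 × 1040 + 0.3 × 60 + 0.4 × 1080 + 0.1 × 1000 = 208 + 18 + 432 + 100 = 758
Lottery B = 0.54 × 860 + 0.1 × 270 + 0.36 × 70 = 464.4 + 27 + 25.2 = 516.6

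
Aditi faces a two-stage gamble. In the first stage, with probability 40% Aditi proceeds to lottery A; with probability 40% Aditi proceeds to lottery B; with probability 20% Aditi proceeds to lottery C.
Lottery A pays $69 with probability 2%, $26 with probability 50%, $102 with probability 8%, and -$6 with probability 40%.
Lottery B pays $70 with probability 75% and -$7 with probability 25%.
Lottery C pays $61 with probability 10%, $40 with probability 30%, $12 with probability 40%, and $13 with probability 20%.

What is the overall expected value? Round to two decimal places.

$33.46

EV(A) = 0.02 × 69 + 0.5 × 26 + 0.08 × 102 + 0.4 × (-6) = 1.38 + 13 + 8.16 − 2.4 = 20.14
EV(B) = 0.75 × 70 + 0.25 × (-7) = 52.5 − 1.75 = 50.75
EV(C) = 0.1 × 61 + 0.3 × 40 + 0.4 × 12 + 0.2 × 13 = 6.1 + 12 + 4.8 + 2.6 = 25.5
Overall = 0.4 × 20.14 + 0.4 × 50.75 + 0.2 × 25.5 = 8.056 + 20.3 + 5.1 = 33.456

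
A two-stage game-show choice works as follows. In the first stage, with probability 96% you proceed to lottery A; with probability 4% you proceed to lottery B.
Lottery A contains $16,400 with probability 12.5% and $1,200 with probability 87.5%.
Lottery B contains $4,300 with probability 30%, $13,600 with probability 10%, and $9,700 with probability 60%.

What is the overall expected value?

EV(A) = 0.125 × 16400 + 0.875 × 1200 = 2050 + 1050 = 3100
EV(B) = 0.3 × 4300 + 0.1 × 13600 + 0.6 × 9700 = 1290 + 1360 + 5820 = 8470
Overall = 0.96 × 3100 + 0.04 × 8470 = 2976 + 338.8 = 3314.8

$3,314.80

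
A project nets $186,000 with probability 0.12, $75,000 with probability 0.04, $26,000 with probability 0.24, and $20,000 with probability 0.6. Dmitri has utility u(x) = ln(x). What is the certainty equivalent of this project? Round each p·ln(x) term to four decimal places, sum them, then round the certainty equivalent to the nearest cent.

$29,345.66

E[u] = 0.12·ln(186000) + 0.04·ln(75000) + 0.24·ln(26000) + 0.6·ln(20000) = 1.4560 + 0.4490 + 2.4398 + 5.9421 = 10.2869
CE = e^10.2869 ≈ 29345.66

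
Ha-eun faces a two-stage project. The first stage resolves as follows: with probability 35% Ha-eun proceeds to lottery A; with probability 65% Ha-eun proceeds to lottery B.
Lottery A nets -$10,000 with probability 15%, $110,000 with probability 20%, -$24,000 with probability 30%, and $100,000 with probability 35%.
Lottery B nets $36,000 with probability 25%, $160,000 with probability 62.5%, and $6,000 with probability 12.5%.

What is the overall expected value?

EV(A) = 0.15 × (-10000) + 0.2 × 110000 + 0.3 × (-24000) + 0.35 × 100000 = -1500 + 22000 − 7200 + 35000 = 48300
EV(B) = 0.25 × 36000 + 0.625 × 160000 + 0.125 × 6000 = 9000 + 100000 + 750 = 109750
Overall = 0.35 × 48300 + 0.65 × 109750 = 16905 + 71337.5 = 88242.5

$88,242.50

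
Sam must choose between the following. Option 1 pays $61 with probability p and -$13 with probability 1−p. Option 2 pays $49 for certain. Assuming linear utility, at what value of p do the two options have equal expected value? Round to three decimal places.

p·61 + (1−p)·(-13) = 49
74p − 13 = 49
p = (49 + 13) / 74

p = 0.838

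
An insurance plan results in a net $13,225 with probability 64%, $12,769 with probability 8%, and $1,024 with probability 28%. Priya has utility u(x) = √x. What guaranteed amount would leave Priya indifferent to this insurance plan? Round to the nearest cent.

$8,390.56

E[u] = 0.64·√13225 + 0.08·√12769 + 0.28·√1024 = 0.64·115 + 0.08·113 + 0.28·32 = 91.6
CE = (91.6)² = 8390.56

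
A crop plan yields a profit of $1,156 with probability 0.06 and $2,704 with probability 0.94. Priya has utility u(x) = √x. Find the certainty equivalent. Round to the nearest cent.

E[u] = 0.06·√1156 + 0.94·√2704 = 0.06·34 + 0.94·52 = 50.92
CE = (50.92)² = 2592.8464

$2,592.85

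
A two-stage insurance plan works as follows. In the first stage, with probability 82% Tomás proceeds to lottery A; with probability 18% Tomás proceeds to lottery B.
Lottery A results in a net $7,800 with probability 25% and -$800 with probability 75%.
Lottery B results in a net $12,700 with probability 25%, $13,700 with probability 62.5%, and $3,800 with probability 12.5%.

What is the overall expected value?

$3,305.25

EV(A) = 0.25 × 7800 + 0.75 × (-800) = 1950 − 600 = 1350
EV(B) = 0.25 × 12700 + 0.625 × 13700 + 0.125 × 3800 = 3175 + 8562.5 + 475 = 12212.5
Overall = 0.82 × 1350 + 0.18 × 12212.5 = 1107 + 2198.25 = 3305.25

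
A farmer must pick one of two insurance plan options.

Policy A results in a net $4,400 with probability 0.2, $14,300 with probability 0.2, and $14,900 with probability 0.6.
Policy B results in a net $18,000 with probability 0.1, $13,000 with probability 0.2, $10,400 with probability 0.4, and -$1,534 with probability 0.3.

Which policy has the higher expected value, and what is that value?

Policy A = 0.2 × 4400 + 0.2 × 14300 + 0.6 × 14900 = 880 + 2860 + 8940 = 12680
Policy B = 0.1 × 18000 + 0.2 × 13000 + 0.4 × 10400 + 0.3 × (-1534) = 1800 + 2600 + 4160 − 460.2 = 8099.8

Policy A ($12,680)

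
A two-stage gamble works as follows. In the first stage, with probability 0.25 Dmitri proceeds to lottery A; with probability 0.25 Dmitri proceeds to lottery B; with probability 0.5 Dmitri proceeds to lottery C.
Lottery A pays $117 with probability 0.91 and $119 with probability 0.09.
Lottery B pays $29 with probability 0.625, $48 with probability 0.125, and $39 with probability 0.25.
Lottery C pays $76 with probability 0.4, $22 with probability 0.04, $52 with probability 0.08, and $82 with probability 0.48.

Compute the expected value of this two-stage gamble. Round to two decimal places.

EV(A) = 0.91 × 117 + 0.09 × 119 = 106.47 + 10.71 = 117.18
EV(B) = 0.625 × 29 + 0.125 × 48 + 0.25 × 39 = 18.125 + 6 + 9.75 = 33.875
EV(C) = 0.4 × 76 + 0.04 × 22 + 0.08 × 52 + 0.48 × 82 = 30.4 + 0.88 + 4.16 + 39.36 = 74.8
Overall = 0.25 × 117.18 + 0.25 × 33.875 + 0.5 × 74.8 = 29.295 + 8.46875 + 37.4 = 75.16375

$75.16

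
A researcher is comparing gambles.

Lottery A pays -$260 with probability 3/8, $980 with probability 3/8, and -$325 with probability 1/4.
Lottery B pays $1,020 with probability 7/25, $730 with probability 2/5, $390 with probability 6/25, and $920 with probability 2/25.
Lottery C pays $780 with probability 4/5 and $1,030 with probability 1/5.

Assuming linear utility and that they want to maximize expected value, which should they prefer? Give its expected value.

Lottery C ($830)

Lottery A = 3/8 × (-260) + 3/8 × 980 + 1/4 × (-325) = -97.5 + 367.5 − 81.25 = 188.75
Lottery B = 7/25 × 1020 + 2/5 × 730 + 6/25 × 390 + 2/25 × 920 = 285.6 + 292 + 93.6 + 73.6 = 744.8
Lottery C = 4/5 × 780 + 1/5 × 1030 = 624 + 206 = 830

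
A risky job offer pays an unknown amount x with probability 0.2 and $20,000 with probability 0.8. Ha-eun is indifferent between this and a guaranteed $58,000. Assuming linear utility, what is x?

0.2·x + 0.8·20000 = 58000
0.2·x = 58000 − 16000 = 42000
x = 42000 / 0.2 = 210000

x = $210,000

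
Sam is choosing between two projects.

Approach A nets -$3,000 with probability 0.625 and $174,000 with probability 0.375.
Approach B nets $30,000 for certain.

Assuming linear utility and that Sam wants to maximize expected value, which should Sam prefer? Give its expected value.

Approach A = 0.625 × (-3000) + 0.375 × 174000 = -1875 + 65250 = 63375
Approach B: 30000 (certain)

Approach A ($63,375)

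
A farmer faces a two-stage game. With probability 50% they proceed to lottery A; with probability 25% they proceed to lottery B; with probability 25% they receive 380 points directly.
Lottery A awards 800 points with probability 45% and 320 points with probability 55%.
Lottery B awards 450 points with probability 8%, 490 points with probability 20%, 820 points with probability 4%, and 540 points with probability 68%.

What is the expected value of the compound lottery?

EV(A) = 0.45 × 800 + 0.55 × 320 = 360 + 176 = 536
EV(B) = 0.08 × 450 + 0.2 × 490 + 0.04 × 820 + 0.68 × 540 = 36 + 98 + 32.8 + 367.2 = 534
Branch C: 380 (certain)
Overall = 0.5 × 536 + 0.25 × 534 + 0.25 × 380 = 268 + 133.5 + 95 = 496.5

496.5 points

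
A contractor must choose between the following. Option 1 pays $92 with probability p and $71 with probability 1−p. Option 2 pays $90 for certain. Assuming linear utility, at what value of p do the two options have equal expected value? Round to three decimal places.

p = 0.905

p·92 + (1−p)·71 = 90
21p + 71 = 90
p = (90 − 71) / 21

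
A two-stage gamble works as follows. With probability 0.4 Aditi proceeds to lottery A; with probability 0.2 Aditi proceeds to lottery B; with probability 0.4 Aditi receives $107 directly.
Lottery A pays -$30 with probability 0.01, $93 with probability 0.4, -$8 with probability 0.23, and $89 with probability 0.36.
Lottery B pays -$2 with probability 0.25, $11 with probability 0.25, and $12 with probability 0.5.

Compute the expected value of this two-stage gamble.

EV(A) = 0.01 × (-30) + 0.4 × 93 + 0.23 × (-8) + 0.36 × 89 = -0.3 + 37.2 − 1.84 + 32.04 = 67.1
EV(B) = 0.25 × (-2) + 0.25 × 11 + 0.5 × 12 = -0.5 + 2.75 + 6 = 8.25
Branch C: 107 (certain)
Overall = 0.4 × 67.1 + 0.2 × 8.25 + 0.4 × 107 = 26.84 + 1.65 + 42.8 = 71.29

$71.29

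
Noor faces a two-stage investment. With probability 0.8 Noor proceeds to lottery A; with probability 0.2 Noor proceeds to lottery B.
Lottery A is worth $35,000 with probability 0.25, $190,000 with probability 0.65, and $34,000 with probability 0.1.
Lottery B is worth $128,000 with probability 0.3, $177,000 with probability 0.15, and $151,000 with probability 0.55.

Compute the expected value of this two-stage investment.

$138,120

EV(A) = 0.25 × 35000 + 0.65 × 190000 + 0.1 × 34000 = 8750 + 123500 + 3400 = 135650
EV(B) = 0.3 × 128000 + 0.15 × 177000 + 0.55 × 151000 = 38400 + 26550 + 83050 = 148000
Overall = 0.8 × 135650 + 0.2 × 148000 = 108520 + 29600 = 138120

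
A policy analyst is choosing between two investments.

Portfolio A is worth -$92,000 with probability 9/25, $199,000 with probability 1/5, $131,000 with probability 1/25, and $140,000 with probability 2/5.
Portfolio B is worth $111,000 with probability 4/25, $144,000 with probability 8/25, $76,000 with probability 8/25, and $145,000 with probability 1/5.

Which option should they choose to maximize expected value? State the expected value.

Portfolio A = 9/25 × (-92000) + 1/5 × 199000 + 1/25 × 131000 + 2/5 × 140000 = -33120 + 39800 + 5240 + 56000 = 67920
Portfolio B = 4/25 × 111000 + 8/25 × 144000 + 8/25 × 76000 + 1/5 × 145000 = 17760 + 46080 + 24320 + 29000 = 117160

Portfolio B ($117,160)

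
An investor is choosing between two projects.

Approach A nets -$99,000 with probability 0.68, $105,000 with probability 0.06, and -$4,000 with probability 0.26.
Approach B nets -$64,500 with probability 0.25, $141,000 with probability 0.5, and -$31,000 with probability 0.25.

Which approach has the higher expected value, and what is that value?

Approach B ($46,625)

Approach A = 0.68 × (-99000) + 0.06 × 105000 + 0.26 × (-4000) = -67320 + 6300 − 1040 = -62060
Approach B = 0.25 × (-64500) + 0.5 × 141000 + 0.25 × (-31000) = -16125 + 70500 − 7750 = 46625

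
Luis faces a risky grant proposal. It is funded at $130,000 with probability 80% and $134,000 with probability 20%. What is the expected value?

EV = 0.8 × 130000 + 0.2 × 134000 = 104000 + 26800 = 130800

$130,800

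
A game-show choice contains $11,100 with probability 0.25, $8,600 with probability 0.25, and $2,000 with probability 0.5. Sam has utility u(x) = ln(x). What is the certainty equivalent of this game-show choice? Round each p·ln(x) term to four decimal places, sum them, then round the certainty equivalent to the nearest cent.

E[u] = 0.25·ln(11100) + 0.25·ln(8600) + 0.5·ln(2000) = 2.3287 + 2.2649 + 3.8005 = 8.3941
CE = e^8.3941 ≈ 4420.91

$4,420.91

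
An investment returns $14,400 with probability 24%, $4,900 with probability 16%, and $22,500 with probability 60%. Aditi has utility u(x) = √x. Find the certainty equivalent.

$16,900

E[u] = 0.24·√14400 + 0.16·√4900 + 0.6·√22500 = 0.24·120 + 0.16·70 + 0.6·150 = 130
CE = (130)² = 16900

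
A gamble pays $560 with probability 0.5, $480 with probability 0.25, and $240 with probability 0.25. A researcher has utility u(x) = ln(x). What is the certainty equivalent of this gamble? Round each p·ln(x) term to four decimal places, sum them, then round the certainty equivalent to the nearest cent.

E[u] = 0.5·ln(560) + 0.25·ln(480) + 0.25·ln(240) = 3.1640 + 1.5434 + 1.3702 = 6.0776
CE = e^6.0776 ≈ 435.98

$435.98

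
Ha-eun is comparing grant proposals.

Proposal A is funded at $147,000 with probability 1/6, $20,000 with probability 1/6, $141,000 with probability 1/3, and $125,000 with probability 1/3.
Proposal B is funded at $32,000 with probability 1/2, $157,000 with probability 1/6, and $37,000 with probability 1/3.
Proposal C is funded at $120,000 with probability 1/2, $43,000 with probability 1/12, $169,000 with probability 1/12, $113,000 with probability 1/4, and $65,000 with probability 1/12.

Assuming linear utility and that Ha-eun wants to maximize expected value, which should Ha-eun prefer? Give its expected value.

Proposal A = 1/6 × 147000 + 1/6 × 20000 + 1/3 × 141000 + 1/3 × 125000 = 24500 + 3333.3333 + 47000 + 41666.6667 = 116500
Proposal B = 1/2 × 32000 + 1/6 × 157000 + 1/3 × 37000 = 16000 + 26166.6667 + 12333.3333 = 54500
Proposal C = 1/2 × 120000 + 1/12 × 43000 + 1/12 × 169000 + 1/4 × 113000 + 1/12 × 65000 = 60000 + 3583.3333 + 14083.3333 + 28250 + 5416.6667 = 111333.3333

Proposal A ($116,500)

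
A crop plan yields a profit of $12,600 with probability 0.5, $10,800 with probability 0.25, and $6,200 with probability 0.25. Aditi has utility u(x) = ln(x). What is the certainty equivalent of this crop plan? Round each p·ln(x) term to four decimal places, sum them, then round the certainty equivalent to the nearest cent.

$10,153.77

E[u] = 0.5·ln(12600) + 0.25·ln(10800) + 0.25·ln(6200) = 4.7207 + 2.3218 + 2.1831 = 9.2256
CE = e^9.2256 ≈ 10153.77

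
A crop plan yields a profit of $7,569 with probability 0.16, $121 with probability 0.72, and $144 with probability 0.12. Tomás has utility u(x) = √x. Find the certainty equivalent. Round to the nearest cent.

$541.96

E[u] = 0.16·√7569 + 0.72·√121 + 0.12·√144 = 0.16·87 + 0.72·11 + 0.12·12 = 23.28
CE = (23.28)² = 541.9584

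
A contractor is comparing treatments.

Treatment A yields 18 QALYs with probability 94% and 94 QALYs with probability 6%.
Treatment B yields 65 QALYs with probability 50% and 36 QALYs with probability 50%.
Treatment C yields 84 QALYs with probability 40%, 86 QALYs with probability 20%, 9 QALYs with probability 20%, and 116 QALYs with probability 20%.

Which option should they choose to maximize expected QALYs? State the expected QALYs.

Treatment A = 0.94 × 18 + 0.06 × 94 = 16.92 + 5.64 = 22.56
Treatment B = 0.5 × 65 + 0.5 × 36 = 32.5 + 18 = 50.5
Treatment C = 0.4 × 84 + 0.2 × 86 + 0.2 × 9 + 0.2 × 116 = 33.6 + 17.2 + 1.8 + 23.2 = 75.8

Treatment C (75.8 QALYs)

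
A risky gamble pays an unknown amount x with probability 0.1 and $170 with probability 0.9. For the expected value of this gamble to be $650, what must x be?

0.1·x + 0.9·170 = 650
0.1·x = 650 − 153 = 497
x = 497 / 0.1 = 4970

x = $4,970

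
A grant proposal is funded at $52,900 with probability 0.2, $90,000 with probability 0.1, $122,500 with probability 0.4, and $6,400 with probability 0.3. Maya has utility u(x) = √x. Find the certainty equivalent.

$57,600

E[u] = 0.2·√52900 + 0.1·√90000 + 0.4·√122500 + 0.3·√6400 = 0.2·230 + 0.1·300 + 0.4·350 + 0.3·80 = 240
CE = (240)² = 57600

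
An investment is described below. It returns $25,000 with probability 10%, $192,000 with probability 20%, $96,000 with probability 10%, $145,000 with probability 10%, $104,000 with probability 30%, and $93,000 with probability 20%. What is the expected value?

EV = 0.1 × 25000 + 0.2 × 192000 + 0.1 × 96000 + 0.1 × 145000 + 0.3 × 104000 + 0.2 × 93000 = 2500 + 38400 + 9600 + 14500 + 31200 + 18600 = 114800

$114,800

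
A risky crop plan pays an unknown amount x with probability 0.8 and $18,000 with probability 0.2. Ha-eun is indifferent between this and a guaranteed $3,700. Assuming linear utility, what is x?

0.8·x + 0.2·18000 = 3700
0.8·x = 3700 − 3600 = 100
x = 100 / 0.8 = 125

x = $125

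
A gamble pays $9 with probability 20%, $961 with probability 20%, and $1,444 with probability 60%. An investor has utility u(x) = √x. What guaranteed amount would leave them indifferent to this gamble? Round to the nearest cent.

E[u] = 0.2·√9 + 0.2·√961 + 0.6·√1444 = 0.2·3 + 0.2·31 + 0.6·38 = 29.6
CE = (29.6)² = 876.16

$876.16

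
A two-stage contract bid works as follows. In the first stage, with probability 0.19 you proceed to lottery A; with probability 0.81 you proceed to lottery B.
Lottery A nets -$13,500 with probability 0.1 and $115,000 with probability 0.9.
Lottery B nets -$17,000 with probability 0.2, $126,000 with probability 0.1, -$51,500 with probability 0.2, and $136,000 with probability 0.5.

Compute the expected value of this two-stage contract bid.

EV(A) = 0.1 × (-13500) + 0.9 × 115000 = -1350 + 103500 = 102150
EV(B) = 0.2 × (-17000) + 0.1 × 126000 + 0.2 × (-51500) + 0.5 × 136000 = -3400 + 12600 − 10300 + 68000 = 66900
Overall = 0.19 × 102150 + 0.81 × 66900 = 19408.5 + 54189 = 73597.5

$73,597.50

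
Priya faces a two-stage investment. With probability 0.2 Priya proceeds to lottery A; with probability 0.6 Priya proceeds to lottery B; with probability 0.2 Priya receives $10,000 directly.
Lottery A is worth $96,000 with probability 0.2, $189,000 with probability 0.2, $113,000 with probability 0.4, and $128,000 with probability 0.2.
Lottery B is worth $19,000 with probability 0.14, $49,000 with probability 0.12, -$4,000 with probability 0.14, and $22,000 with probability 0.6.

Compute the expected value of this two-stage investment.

$40,268

EV(A) = 0.2 × 96000 + 0.2 × 189000 + 0.4 × 113000 + 0.2 × 128000 = 19200 + 37800 + 45200 + 25600 = 127800
EV(B) = 0.14 × 19000 + 0.12 × 49000 + 0.14 × (-4000) + 0.6 × 22000 = 2660 + 5880 − 560 + 13200 = 21180
Branch C: 10000 (certain)
Overall = 0.2 × 127800 + 0.6 × 21180 + 0.2 × 10000 = 25560 + 12708 + 2000 = 40268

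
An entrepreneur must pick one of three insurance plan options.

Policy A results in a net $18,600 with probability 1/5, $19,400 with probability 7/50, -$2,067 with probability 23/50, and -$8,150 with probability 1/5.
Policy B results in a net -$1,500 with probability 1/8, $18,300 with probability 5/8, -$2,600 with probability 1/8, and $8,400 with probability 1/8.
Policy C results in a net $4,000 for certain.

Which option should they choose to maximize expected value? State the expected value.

Policy B ($11,975)

Policy A = 1/5 × 18600 + 7/50 × 19400 + 23/50 × (-2067) + 1/5 × (-8150) = 3720 + 2716 − 950.82 − 1630 = 3855.18
Policy B = 1/8 × (-1500) + 5/8 × 18300 + 1/8 × (-2600) + 1/8 × 8400 = -187.5 + 11437.5 − 325 + 1050 = 11975
Policy C: 4000 (certain)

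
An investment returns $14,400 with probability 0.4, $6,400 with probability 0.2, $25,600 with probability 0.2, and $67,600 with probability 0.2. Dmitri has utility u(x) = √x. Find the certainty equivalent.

E[u] = 0.4·√14400 + 0.2·√6400 + 0.2·√25600 + 0.2·√67600 = 0.4·120 + 0.2·80 + 0.2·160 + 0.2·260 = 148
CE = (148)² = 21904

$21,904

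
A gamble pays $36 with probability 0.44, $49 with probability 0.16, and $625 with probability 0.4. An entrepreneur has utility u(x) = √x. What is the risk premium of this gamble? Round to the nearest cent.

$84.34

E[u] = 0.44·√36 + 0.16·√49 + 0.4·√625 = 0.44·6 + 0.16·7 + 0.4·25 = 13.76
CE = (13.76)² = 189.3376
Risk premium = EV − CE = 273.68 − 189.3376 = 84.3424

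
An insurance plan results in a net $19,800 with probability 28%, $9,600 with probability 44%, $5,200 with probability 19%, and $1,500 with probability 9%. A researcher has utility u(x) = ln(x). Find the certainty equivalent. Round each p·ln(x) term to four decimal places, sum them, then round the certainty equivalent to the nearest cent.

$8,854.67

E[u] = 0.28·ln(19800) + 0.44·ln(9600) + 0.19·ln(5200) + 0.09·ln(1500) = 2.7702 + 4.0346 + 1.6257 + 0.6582 = 9.0887
CE = e^9.0887 ≈ 8854.67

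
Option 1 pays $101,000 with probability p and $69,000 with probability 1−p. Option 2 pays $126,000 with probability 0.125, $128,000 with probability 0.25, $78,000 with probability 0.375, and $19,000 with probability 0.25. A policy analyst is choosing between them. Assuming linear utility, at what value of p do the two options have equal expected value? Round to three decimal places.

p = 0.398

EV(Option 2) = 0.125 × 126000 + 0.25 × 128000 + 0.375 × 78000 + 0.25 × 19000 = 15750 + 32000 + 29250 + 4750 = 81750
p·101000 + (1−p)·69000 = 81750
32000p + 69000 = 81750
p = (81750 − 69000) / 32000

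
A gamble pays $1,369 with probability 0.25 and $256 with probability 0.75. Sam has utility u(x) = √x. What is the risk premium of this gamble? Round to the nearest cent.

$82.69

E[u] = 0.25·√1369 + 0.75·√256 = 0.25·37 + 0.75·16 = 21.25
CE = (21.25)² = 451.5625
Risk premium = EV − CE = 534.25 − 451.5625 = 82.6875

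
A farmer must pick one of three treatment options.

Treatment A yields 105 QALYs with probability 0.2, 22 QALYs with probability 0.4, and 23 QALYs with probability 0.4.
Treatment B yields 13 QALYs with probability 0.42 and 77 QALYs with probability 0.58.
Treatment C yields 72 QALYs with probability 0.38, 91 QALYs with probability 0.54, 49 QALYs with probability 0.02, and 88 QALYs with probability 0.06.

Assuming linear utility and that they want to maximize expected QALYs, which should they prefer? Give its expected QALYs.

Treatment A = 0.2 × 105 + 0.4 × 22 + 0.4 × 23 = 21 + 8.8 + 9.2 = 39
Treatment B = 0.42 × 13 + 0.58 × 77 = 5.46 + 44.66 = 50.12
Treatment C = 0.38 × 72 + 0.54 × 91 + 0.02 × 49 + 0.06 × 88 = 27.36 + 49.14 + 0.98 + 5.28 = 82.76

Treatment C (82.76 QALYs)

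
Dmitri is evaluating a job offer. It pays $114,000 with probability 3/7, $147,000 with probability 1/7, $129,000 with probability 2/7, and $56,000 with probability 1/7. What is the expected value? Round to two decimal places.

EV = 3/7 × 114000 + 1/7 × 147000 + 2/7 × 129000 + 1/7 × 56000 = 48857.1429 + 21000 + 36857.1429 + 8000 = 114714.2857

$114,714.29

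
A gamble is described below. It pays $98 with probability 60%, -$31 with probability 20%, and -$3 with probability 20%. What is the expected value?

$52

EV = 0.6 × 98 + 0.2 × (-31) + 0.2 × (-3) = 58.8 − 6.2 − 0.6 = 52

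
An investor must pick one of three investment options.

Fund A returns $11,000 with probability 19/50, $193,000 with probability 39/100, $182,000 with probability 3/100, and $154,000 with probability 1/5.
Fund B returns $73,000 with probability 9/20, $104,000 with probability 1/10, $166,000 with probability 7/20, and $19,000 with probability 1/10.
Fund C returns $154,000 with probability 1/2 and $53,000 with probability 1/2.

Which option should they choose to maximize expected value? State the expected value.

Fund A = 19/50 × 11000 + 39/100 × 193000 + 3/100 × 182000 + 1/5 × 154000 = 4180 + 75270 + 5460 + 30800 = 115710
Fund B = 9/20 × 73000 + 1/10 × 104000 + 7/20 × 166000 + 1/10 × 19000 = 32850 + 10400 + 58100 + 1900 = 103250
Fund C = 1/2 × 154000 + 1/2 × 53000 = 77000 + 26500 = 103500

Fund A ($115,710)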